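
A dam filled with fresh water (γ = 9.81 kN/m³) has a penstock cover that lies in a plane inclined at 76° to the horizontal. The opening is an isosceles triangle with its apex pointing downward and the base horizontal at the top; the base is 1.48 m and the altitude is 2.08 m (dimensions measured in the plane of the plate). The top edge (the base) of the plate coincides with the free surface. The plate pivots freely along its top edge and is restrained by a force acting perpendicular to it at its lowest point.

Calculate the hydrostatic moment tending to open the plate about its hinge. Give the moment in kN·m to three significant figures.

M ≈ 10.6 kN·m

γ = 9.81 kN/m³.
Let θ = 76° be the plate's angle to the horizontal; measure y along the incline from where the plane meets the free surface. Vertical depth h = y·sinθ with sinθ = 0.970296.
With the apex down, the centroid sits h/3 = 2.08/3 = 0.693333 m below the base (the top edge), so y_c = 0.693333 m and h_c = 0.693333 × 0.970296 = 0.672738 m.
A = ½ × 1.48 × 2.08 = 1.5392 m².
Resultant F = γ·h_c·A = 9.81 × 0.672738 × 1.5392 = 10.158 kN.
I_c = b·h³/36 = 1.48 × 2.08³/36 = 0.369955 m⁴.
Centre of pressure: y_p = y_c + I_c/(y_c·A) = 0.693333 + 0.369955/(0.693333 × 1.5392) = 0.693333 + 0.346667 = 1.04 m along the plane.
The resultant acts 0.693333 + 0.346667 = 1.04 m (along the plate) below the hinge at the top edge, so the moment about the hinge is M = F × 1.04 = 10.158 × 1.04 = 10.5643 kN·m.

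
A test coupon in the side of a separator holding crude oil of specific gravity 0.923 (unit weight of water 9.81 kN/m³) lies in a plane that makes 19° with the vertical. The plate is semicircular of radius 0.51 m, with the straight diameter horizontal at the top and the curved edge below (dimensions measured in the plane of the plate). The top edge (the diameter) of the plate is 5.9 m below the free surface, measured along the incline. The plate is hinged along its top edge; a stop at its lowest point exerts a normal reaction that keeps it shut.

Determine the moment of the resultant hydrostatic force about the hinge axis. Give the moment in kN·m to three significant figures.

γ = 0.923 × 9.81 = 9.05463 kN/m³.
The plate makes 19° with the vertical, i.e. θ = 90° − 19° = 71° to the horizontal. Measuring y along the incline from the free-surface line, vertical depth h = y·sinθ with sinθ = 0.945519.
The centroid of a semicircle lies 4r/(3π) = 0.216451 m from the diameter, here below the top edge, so y_c = 5.9 + 0.216451 = 6.11645 m and h_c = 6.11645 × 0.945519 = 5.78322 m.
A = πr²/2 = π × 0.51²/2 = 0.408564 m².
Resultant F = γ·h_c·A = 9.05463 × 5.78322 × 0.408564 = 21.3944 kN.
I_c = (π/8 − 8/(9π))·r⁴ = 0.109757 × 0.51⁴ = 0.00742528 m⁴.
Centre of pressure: y_p = y_c + I_c/(y_c·A) = 6.11645 + 0.00742528/(6.11645 × 0.408564) = 6.11645 + 0.00297135 = 6.11942 m along the plane.
The resultant acts 0.216451 + 0.00297135 = 0.219422 m (along the plate) below the hinge at the top edge, so the moment about the hinge is M = F × 0.219422 = 21.3944 × 0.219422 = 4.6944 kN·m.

M ≈ 4.69 kN·m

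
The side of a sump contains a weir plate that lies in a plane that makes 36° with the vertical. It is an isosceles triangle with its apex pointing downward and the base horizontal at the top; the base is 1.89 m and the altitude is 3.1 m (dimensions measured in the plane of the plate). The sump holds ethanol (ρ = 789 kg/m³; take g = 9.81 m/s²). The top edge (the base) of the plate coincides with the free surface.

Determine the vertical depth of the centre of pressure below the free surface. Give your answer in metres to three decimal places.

γ = ρg = 789 × 9.81 / 1000 = 7.74009 kN/m³.
The plate makes 36° with the vertical, i.e. θ = 90° − 36° = 54° to the horizontal. Measuring y along the incline from the free-surface line, vertical depth h = y·sinθ with sinθ = 0.809017.
With the apex down, the centroid sits h/3 = 3.1/3 = 1.03333 m below the base (the top edge), so y_c = 1.03333 m and h_c = 1.03333 × 0.809017 = 0.835982 m.
A = ½ × 1.89 × 3.1 = 2.9295 m².
Resultant F = γ·h_c·A = 7.74009 × 0.835982 × 2.9295 = 18.9556 kN.
I_c = b·h³/36 = 1.89 × 3.1³/36 = 1.56403 m⁴.
Centre of pressure: y_p = y_c + I_c/(y_c·A) = 1.03333 + 1.56403/(1.03333 × 2.9295) = 1.03333 + 0.516669 = 1.55 m along the plane.
Vertically, h_p = y_p·sinθ = 1.55 × 0.809017 = 1.25398 m.

h_p = 1.254 m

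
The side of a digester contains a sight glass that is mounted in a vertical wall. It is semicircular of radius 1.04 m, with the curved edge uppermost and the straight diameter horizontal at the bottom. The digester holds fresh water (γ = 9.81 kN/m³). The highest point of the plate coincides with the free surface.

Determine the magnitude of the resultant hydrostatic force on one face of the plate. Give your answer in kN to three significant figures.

F ≈ 9.98 kN

γ = 9.81 kN/m³.
The centroid lies 4r/(3π) = 0.44139 m above the diameter, so r − 4r/(3π) = 1.04 − 0.44139 = 0.59861 m below the topmost point, so the centroid depth is h_c = 0.59861 m.
A = πr²/2 = π × 1.04²/2 = 1.69897 m².
Resultant F = γ·h_c·A = 9.81 × 0.59861 × 1.69897 = 9.97697 kN.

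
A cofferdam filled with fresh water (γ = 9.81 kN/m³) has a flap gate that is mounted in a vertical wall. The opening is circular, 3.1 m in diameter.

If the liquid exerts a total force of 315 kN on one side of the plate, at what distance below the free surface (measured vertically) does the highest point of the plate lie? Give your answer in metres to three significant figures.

γ = 9.81 kN/m³.
A = π(1.55)² = 7.54768 m².
From F = γ·h_c·A, the centroid depth is h_c = 315/(9.81 × 7.54768) = 4.2543 m.
The centroid is at the centre, 1.55 m below the top of the plate, so the highest point sits at h_top = 4.2543 − 1.55 = 2.7043 m below the surface.

d_top ≈ 2.70 m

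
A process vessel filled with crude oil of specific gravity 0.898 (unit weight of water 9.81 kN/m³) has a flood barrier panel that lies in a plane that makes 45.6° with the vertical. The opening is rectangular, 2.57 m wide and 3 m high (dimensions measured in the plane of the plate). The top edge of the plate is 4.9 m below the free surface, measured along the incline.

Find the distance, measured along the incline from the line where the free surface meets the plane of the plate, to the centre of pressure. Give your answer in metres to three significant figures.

γ = 0.898 × 9.81 = 8.80938 kN/m³.
The plate makes 45.6° with the vertical, i.e. θ = 90° − 45.6° = 44.4° to the horizontal. Measuring y along the incline from the free-surface line, vertical depth h = y·sinθ with sinθ = 0.699663.
The centroid lies 3/2 = 1.5 m below the top edge, so y_c = 4.9 + 1.5 = 6.4 m and h_c = 6.4 × 0.699663 = 4.47784 m.
A = 2.57 × 3 = 7.71 m².
Resultant F = γ·h_c·A = 8.80938 × 4.47784 × 7.71 = 304.136 kN.
I_c = b·h³/12 = 2.57 × 3³/12 = 5.7825 m⁴.
Centre of pressure: y_p = y_c + I_c/(y_c·A) = 6.4 + 5.7825/(6.4 × 7.71) = 6.4 + 0.117187 = 6.51719 m along the plane.

y_p = 6.52 m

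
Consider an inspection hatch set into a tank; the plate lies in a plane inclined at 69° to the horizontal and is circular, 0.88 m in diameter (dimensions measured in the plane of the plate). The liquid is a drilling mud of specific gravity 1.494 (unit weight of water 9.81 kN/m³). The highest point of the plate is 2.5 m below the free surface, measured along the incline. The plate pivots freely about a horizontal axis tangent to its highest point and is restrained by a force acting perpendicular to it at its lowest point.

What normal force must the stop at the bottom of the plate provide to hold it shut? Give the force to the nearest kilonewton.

P ≈ 13 kN

γ = 1.494 × 9.81 = 14.65614 kN/m³.
Let θ = 69° be the plate's angle to the horizontal; measure y along the incline from where the plane meets the free surface. Vertical depth h = y·sinθ with sinθ = 0.933580.
The centroid is at the centre, 0.44 m below the top of the plate, so y_c = 2.5 + 0.44 = 2.94 m and h_c = 2.94 × 0.933580 = 2.74473 m.
A = π(0.44)² = 0.608212 m².
Resultant F = γ·h_c·A = 14.65614 × 2.74473 × 0.608212 = 24.4666 kN.
I_c = πr⁴/4 = π × 0.44⁴/4 = 0.0294375 m⁴.
Centre of pressure: y_p = y_c + I_c/(y_c·A) = 2.94 + 0.0294375/(2.94 × 0.608212) = 2.94 + 0.0164626 = 2.95646 m along the plane.
The resultant acts 0.44 + 0.0164626 = 0.456463 m (along the plate) below the hinge at the top edge, so the moment about the hinge is M = F × 0.456463 = 24.4666 × 0.456463 = 11.1681 kN·m.
A normal force at the bottom, 0.88 m from the hinge, must supply this moment: P = 11.1681/0.88 = 12.691 kN.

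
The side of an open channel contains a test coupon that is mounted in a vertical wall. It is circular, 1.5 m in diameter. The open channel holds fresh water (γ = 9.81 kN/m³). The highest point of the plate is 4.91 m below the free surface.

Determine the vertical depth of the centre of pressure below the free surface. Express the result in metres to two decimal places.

γ = 9.81 kN/m³.
The centroid is at the centre, 0.75 m below the top of the plate, so the centroid depth is h_c = 4.91 + 0.75 = 5.66 m.
A = π(0.75)² = 1.76715 m².
Resultant F = γ·h_c·A = 9.81 × 5.66 × 1.76715 = 98.1203 kN.
I_c = πr⁴/4 = π × 0.75⁴/4 = 0.248505 m⁴.
Centre of pressure: y_p = y_c + I_c/(y_c·A) = 5.66 + 0.248505/(5.66 × 1.76715) = 5.66 + 0.0248454 = 5.68485 m along the plane.

h_p = 5.68 m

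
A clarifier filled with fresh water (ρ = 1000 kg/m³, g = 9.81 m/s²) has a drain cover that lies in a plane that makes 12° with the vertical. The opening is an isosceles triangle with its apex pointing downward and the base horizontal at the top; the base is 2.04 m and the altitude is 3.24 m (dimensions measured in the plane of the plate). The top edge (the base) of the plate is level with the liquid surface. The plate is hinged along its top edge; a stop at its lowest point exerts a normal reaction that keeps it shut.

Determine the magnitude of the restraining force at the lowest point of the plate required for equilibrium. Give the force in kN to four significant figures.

P ≈ 17.12 kN

γ = ρg = 1000 × 9.81 = 9810 N/m³ = 9.81 kN/m³.
The plate makes 12° with the vertical, i.e. θ = 90° − 12° = 78° to the horizontal. Measuring y along the incline from the free-surface line, vertical depth h = y·sinθ with sinθ = 0.978148.
With the apex down, the centroid sits h/3 = 3.24/3 = 1.08 m below the base (the top edge), so y_c = 1.08 m and h_c = 1.08 × 0.978148 = 1.0564 m.
A = ½ × 2.04 × 3.24 = 3.3048 m².
Resultant F = γ·h_c·A = 9.81 × 1.0564 × 3.3048 = 34.2486 kN.
I_c = b·h³/36 = 2.04 × 3.24³/36 = 1.92736 m⁴.
Centre of pressure: y_p = y_c + I_c/(y_c·A) = 1.08 + 1.92736/(1.08 × 3.3048) = 1.08 + 0.54 = 1.62 m along the plane.
The resultant acts 1.08 + 0.54 = 1.62 m (along the plate) below the hinge at the top edge, so the moment about the hinge is M = F × 1.62 = 34.2486 × 1.62 = 55.4827 kN·m.
A normal force at the bottom, 3.24 m from the hinge, must supply this moment: P = 55.4827/3.24 = 17.1243 kN.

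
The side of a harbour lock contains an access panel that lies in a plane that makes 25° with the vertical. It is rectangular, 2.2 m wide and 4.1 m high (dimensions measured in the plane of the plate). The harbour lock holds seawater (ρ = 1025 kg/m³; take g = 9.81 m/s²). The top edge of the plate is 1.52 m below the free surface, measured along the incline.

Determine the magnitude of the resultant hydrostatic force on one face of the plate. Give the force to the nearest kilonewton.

γ = ρg = 1025 × 9.81 / 1000 = 10.05525 kN/m³.
The plate makes 25° with the vertical, i.e. θ = 90° − 25° = 65° to the horizontal. Measuring y along the incline from the free-surface line, vertical depth h = y·sinθ with sinθ = 0.906308.
The centroid lies 4.1/2 = 2.05 m below the top edge, so y_c = 1.52 + 2.05 = 3.57 m and h_c = 3.57 × 0.906308 = 3.23552 m.
A = 2.2 × 4.1 = 9.02 m².
Resultant F = γ·h_c·A = 10.05525 × 3.23552 × 9.02 = 293.456 kN.

F ≈ 293 kN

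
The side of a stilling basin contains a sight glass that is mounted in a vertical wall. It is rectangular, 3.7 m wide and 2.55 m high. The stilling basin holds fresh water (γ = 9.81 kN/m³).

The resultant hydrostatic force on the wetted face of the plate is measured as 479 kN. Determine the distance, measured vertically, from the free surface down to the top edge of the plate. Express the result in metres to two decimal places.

γ = 9.81 kN/m³.
A = 3.7 × 2.55 = 9.435 m².
From F = γ·h_c·A, the centroid depth is h_c = 479/(9.81 × 9.435) = 5.17517 m.
The centroid lies 2.55/2 = 1.275 m below the top edge, so the top edge sits at h_top = 5.17517 − 1.275 = 3.90017 m below the surface.

d_top ≈ 3.90 m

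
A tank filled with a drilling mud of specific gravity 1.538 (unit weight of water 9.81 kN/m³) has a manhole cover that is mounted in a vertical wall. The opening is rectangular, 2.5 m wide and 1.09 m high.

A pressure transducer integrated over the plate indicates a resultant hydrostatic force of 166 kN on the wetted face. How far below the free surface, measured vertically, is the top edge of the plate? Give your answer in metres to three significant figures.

γ = 1.538 × 9.81 = 15.08778 kN/m³.
A = 2.5 × 1.09 = 2.725 m².
From F = γ·h_c·A, the centroid depth is h_c = 166/(15.08778 × 2.725) = 4.03753 m.
The centroid lies 1.09/2 = 0.545 m below the top edge, so the top edge sits at h_top = 4.03753 − 0.545 = 3.49253 m below the surface.

d_top ≈ 3.49 m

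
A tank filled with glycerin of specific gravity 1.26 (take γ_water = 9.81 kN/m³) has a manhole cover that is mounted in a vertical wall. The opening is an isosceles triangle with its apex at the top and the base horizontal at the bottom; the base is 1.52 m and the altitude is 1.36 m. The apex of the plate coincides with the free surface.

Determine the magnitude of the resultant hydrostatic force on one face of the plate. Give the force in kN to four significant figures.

γ = 1.26 × 9.81 = 12.3606 kN/m³.
With the apex up, the centroid sits 2h/3 = 2 × 1.36/3 = 0.906667 m below the apex, so the centroid depth is h_c = 0.906667 m.
A = ½ × 1.52 × 1.36 = 1.0336 m².
Resultant F = γ·h_c·A = 12.3606 × 0.906667 × 1.0336 = 11.5835 kN.

F ≈ 11.58 kN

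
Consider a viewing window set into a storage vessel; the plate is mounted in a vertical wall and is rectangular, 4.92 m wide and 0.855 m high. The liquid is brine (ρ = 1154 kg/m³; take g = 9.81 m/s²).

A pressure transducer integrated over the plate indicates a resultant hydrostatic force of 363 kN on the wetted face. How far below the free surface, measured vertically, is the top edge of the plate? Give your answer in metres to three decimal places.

d_top ≈ 7.195 m

γ = ρg = 1154 × 9.81 / 1000 = 11.32074 kN/m³.
A = 4.92 × 0.855 = 4.2066 m².
From F = γ·h_c·A, the centroid depth is h_c = 363/(11.32074 × 4.2066) = 7.62256 m.
The centroid lies 0.855/2 = 0.4275 m below the top edge, so the top edge sits at h_top = 7.62256 − 0.4275 = 7.19506 m below the surface.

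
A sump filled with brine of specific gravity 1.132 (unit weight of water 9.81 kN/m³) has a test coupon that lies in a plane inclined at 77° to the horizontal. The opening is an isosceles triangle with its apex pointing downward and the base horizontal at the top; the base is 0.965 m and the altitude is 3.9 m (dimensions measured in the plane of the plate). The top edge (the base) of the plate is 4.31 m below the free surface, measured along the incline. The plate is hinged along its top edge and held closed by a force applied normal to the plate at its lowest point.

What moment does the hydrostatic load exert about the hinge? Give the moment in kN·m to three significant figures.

γ = 1.132 × 9.81 = 11.10492 kN/m³.
Let θ = 77° be the plate's angle to the horizontal; measure y along the incline from where the plane meets the free surface. Vertical depth h = y·sinθ with sinθ = 0.974370.
With the apex down, the centroid sits h/3 = 3.9/3 = 1.3 m below the base (the top edge), so y_c = 4.31 + 1.3 = 5.61 m and h_c = 5.61 × 0.974370 = 5.46622 m.
A = ½ × 0.965 × 3.9 = 1.88175 m².
Resultant F = γ·h_c·A = 11.10492 × 5.46622 × 1.88175 = 114.226 kN.
I_c = b·h³/36 = 0.965 × 3.9³/36 = 1.59008 m⁴.
Centre of pressure: y_p = y_c + I_c/(y_c·A) = 5.61 + 1.59008/(5.61 × 1.88175) = 5.61 + 0.150624 = 5.76062 m along the plane.
The resultant acts 1.3 + 0.150624 = 1.45062 m (along the plate) below the hinge at the top edge, so the moment about the hinge is M = F × 1.45062 = 114.226 × 1.45062 = 165.699 kN·m.

M ≈ 166 kN·m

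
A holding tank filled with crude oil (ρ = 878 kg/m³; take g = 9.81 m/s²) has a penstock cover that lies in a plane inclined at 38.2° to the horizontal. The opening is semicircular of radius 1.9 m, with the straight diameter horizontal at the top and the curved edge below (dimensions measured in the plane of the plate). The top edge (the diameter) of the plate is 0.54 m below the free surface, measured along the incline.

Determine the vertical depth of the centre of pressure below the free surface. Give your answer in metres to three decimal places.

γ = ρg = 878 × 9.81 / 1000 = 8.61318 kN/m³.
Let θ = 38.2° be the plate's angle to the horizontal; measure y along the incline from where the plane meets the free surface. Vertical depth h = y·sinθ with sinθ = 0.618408.
The centroid of a semicircle lies 4r/(3π) = 0.806385 m from the diameter, here below the top edge, so y_c = 0.54 + 0.806385 = 1.34639 m and h_c = 1.34639 × 0.618408 = 0.832618 m.
A = πr²/2 = π × 1.9²/2 = 5.67057 m².
Resultant F = γ·h_c·A = 8.61318 × 0.832618 × 5.67057 = 40.6664 kN.
I_c = (π/8 − 8/(9π))·r⁴ = 0.109757 × 1.9⁴ = 1.43036 m⁴.
Centre of pressure: y_p = y_c + I_c/(y_c·A) = 1.34639 + 1.43036/(1.34639 × 5.67057) = 1.34639 + 0.187347 = 1.53374 m along the plane.
Vertically, h_p = y_p·sinθ = 1.53374 × 0.618408 = 0.948477 m.

h_p = 0.948 m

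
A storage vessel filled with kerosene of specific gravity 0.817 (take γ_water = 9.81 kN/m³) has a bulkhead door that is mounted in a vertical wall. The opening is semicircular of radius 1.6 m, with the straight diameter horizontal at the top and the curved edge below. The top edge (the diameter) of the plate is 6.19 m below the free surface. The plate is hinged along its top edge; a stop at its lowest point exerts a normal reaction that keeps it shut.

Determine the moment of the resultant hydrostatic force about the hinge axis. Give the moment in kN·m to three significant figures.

γ = 0.817 × 9.81 = 8.01477 kN/m³.
The centroid of a semicircle lies 4r/(3π) = 0.679061 m from the diameter, here below the top edge, so the centroid depth is h_c = 6.19 + 0.679061 = 6.86906 m.
A = πr²/2 = π × 1.6²/2 = 4.02124 m².
Resultant F = γ·h_c·A = 8.01477 × 6.86906 × 4.02124 = 221.385 kN.
I_c = (π/8 − 8/(9π))·r⁴ = 0.109757 × 1.6⁴ = 0.719303 m⁴.
Centre of pressure: y_p = y_c + I_c/(y_c·A) = 6.86906 + 0.719303/(6.86906 × 4.02124) = 6.86906 + 0.0260408 = 6.8951 m along the plane.
The resultant acts 0.679061 + 0.0260408 = 0.705102 m (along the plate) below the hinge at the top edge, so the moment about the hinge is M = F × 0.705102 = 221.385 × 0.705102 = 156.099 kN·m.

M ≈ 156 kN·m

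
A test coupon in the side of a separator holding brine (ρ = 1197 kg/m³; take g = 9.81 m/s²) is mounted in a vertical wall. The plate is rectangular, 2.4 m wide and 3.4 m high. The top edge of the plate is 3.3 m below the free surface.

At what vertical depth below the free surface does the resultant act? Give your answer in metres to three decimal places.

h_p = 5.193 m

γ = ρg = 1197 × 9.81 / 1000 = 11.74257 kN/m³.
The centroid lies 3.4/2 = 1.7 m below the top edge, so the centroid depth is h_c = 3.3 + 1.7 = 5 m.
A = 2.4 × 3.4 = 8.16 m².
Resultant F = γ·h_c·A = 11.74257 × 5 × 8.16 = 479.097 kN.
I_c = b·h³/12 = 2.4 × 3.4³/12 = 7.8608 m⁴.
Centre of pressure: y_p = y_c + I_c/(y_c·A) = 5 + 7.8608/(5 × 8.16) = 5 + 0.192667 = 5.19267 m along the plane.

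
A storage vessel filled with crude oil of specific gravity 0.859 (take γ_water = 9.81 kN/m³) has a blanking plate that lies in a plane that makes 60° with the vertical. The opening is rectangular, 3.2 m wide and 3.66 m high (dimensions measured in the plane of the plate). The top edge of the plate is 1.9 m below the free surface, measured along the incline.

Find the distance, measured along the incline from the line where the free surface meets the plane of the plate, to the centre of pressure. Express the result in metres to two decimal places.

y_p = 4.03 m

γ = 0.859 × 9.81 = 8.42679 kN/m³.
The plate makes 60° with the vertical, i.e. θ = 90° − 60° = 30° to the horizontal. Measuring y along the incline from the free-surface line, vertical depth h = y·sinθ with sinθ = 0.500000.
The centroid lies 3.66/2 = 1.83 m below the top edge, so y_c = 1.9 + 1.83 = 3.73 m and h_c = 3.73 × 0.500000 = 1.865 m.
A = 3.2 × 3.66 = 11.712 m².
Resultant F = γ·h_c·A = 8.42679 × 1.865 × 11.712 = 184.065 kN.
I_c = b·h³/12 = 3.2 × 3.66³/12 = 13.0741 m⁴.
Centre of pressure: y_p = y_c + I_c/(y_c·A) = 3.73 + 13.0741/(3.73 × 11.712) = 3.73 + 0.299276 = 4.02928 m along the plane.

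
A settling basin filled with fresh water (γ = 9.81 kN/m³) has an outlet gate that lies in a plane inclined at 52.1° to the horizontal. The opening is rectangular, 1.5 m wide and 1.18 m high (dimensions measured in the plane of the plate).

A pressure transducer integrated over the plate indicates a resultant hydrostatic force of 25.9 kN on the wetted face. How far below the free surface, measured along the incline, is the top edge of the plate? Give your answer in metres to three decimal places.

γ = 9.81 kN/m³.
A = 1.5 × 1.18 = 1.77 m².
From F = γ·h_c·A, the centroid depth is h_c = 25.9/(9.81 × 1.77) = 1.49162 m.
Let θ = 52.1° be the plate's angle to the horizontal; measure y along the incline from where the plane meets the free surface. Vertical depth h = y·sinθ with sinθ = 0.789084.
Along the incline, y_c = h_c/sinθ = 1.49162/0.789084 = 1.89032 m.
The centroid lies 1.18/2 = 0.59 m below the top edge, so the top edge sits at y_top = 1.89032 − 0.59 = 1.30032 m along the incline.

y_top ≈ 1.300 m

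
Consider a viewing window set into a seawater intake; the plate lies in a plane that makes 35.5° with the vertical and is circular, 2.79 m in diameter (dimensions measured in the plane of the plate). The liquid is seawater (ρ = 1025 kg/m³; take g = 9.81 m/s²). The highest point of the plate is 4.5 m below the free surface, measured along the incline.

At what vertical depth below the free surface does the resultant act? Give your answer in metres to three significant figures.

γ = ρg = 1025 × 9.81 / 1000 = 10.05525 kN/m³.
The plate makes 35.5° with the vertical, i.e. θ = 90° − 35.5° = 54.5° to the horizontal. Measuring y along the incline from the free-surface line, vertical depth h = y·sinθ with sinθ = 0.814116.
The centroid is at the centre, 1.395 m below the top of the plate, so y_c = 4.5 + 1.395 = 5.895 m and h_c = 5.895 × 0.814116 = 4.79921 m.
A = π(1.395)² = 6.11362 m².
Resultant F = γ·h_c·A = 10.05525 × 4.79921 × 6.11362 = 295.027 kN.
I_c = πr⁴/4 = π × 1.395⁴/4 = 2.97431 m⁴.
Centre of pressure: y_p = y_c + I_c/(y_c·A) = 5.895 + 2.97431/(5.895 × 6.11362) = 5.895 + 0.0825285 = 5.97753 m along the plane.
Vertically, h_p = y_p·sinθ = 5.97753 × 0.814116 = 4.8664 m.

h_p = 4.87 m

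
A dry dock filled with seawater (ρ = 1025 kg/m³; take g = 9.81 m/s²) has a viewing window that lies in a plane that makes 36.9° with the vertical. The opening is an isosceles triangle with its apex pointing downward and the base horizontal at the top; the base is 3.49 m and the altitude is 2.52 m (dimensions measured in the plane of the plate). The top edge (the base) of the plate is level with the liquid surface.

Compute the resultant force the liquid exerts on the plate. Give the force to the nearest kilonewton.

F ≈ 30 kN

γ = ρg = 1025 × 9.81 / 1000 = 10.05525 kN/m³.
The plate makes 36.9° with the vertical, i.e. θ = 90° − 36.9° = 53.1° to the horizontal. Measuring y along the incline from the free-surface line, vertical depth h = y·sinθ with sinθ = 0.799685.
With the apex down, the centroid sits h/3 = 2.52/3 = 0.84 m below the base (the top edge), so y_c = 0.84 m and h_c = 0.84 × 0.799685 = 0.671735 m.
A = ½ × 3.49 × 2.52 = 4.3974 m².
Resultant F = γ·h_c·A = 10.05525 × 0.671735 × 4.3974 = 29.7021 kN.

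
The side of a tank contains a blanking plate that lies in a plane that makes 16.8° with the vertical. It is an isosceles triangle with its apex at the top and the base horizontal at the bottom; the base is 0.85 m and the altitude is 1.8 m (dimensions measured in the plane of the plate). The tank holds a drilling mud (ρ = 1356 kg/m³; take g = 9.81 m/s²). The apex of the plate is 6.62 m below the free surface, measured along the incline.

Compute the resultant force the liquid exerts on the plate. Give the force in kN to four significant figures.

γ = ρg = 1356 × 9.81 / 1000 = 13.30236 kN/m³.
The plate makes 16.8° with the vertical, i.e. θ = 90° − 16.8° = 73.2° to the horizontal. Measuring y along the incline from the free-surface line, vertical depth h = y·sinθ with sinθ = 0.957319.
With the apex up, the centroid sits 2h/3 = 2 × 1.8/3 = 1.2 m below the apex, so y_c = 6.62 + 1.2 = 7.82 m and h_c = 7.82 × 0.957319 = 7.48623 m.
A = ½ × 0.85 × 1.8 = 0.765 m².
Resultant F = γ·h_c·A = 13.30236 × 7.48623 × 0.765 = 76.1822 kN.

F ≈ 76.18 kN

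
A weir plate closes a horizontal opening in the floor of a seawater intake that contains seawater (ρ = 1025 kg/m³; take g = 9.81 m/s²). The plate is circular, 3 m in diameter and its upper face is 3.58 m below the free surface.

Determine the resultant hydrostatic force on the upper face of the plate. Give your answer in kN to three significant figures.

F ≈ 254 kN

γ = ρg = 1025 × 9.81 / 1000 = 10.05525 kN/m³.
The plate is horizontal, so pressure is uniform at p = γ·h = 10.05525 × 3.58 = 35.9978 kN/m².
A = π(1.5)² = 7.06858 m².
F = p·A = 35.9978 × 7.06858 = 254.453 kN.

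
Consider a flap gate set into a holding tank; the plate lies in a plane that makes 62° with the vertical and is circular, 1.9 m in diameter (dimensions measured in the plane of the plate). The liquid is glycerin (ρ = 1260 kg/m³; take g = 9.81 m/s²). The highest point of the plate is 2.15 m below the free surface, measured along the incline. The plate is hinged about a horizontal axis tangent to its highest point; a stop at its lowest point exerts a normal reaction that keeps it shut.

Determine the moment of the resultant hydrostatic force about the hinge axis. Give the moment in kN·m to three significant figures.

M ≈ 52.2 kN·m

γ = ρg = 1260 × 9.81 / 1000 = 12.3606 kN/m³.
The plate makes 62° with the vertical, i.e. θ = 90° − 62° = 28° to the horizontal. Measuring y along the incline from the free-surface line, vertical depth h = y·sinθ with sinθ = 0.469472.
The centroid is at the centre, 0.95 m below the top of the plate, so y_c = 2.15 + 0.95 = 3.1 m and h_c = 3.1 × 0.469472 = 1.45536 m.
A = π(0.95)² = 2.83529 m².
Resultant F = γ·h_c·A = 12.3606 × 1.45536 × 2.83529 = 51.0044 kN.
I_c = πr⁴/4 = π × 0.95⁴/4 = 0.639712 m⁴.
Centre of pressure: y_p = y_c + I_c/(y_c·A) = 3.1 + 0.639712/(3.1 × 2.83529) = 3.1 + 0.0727822 = 3.17278 m along the plane.
The resultant acts 0.95 + 0.0727822 = 1.02278 m (along the plate) below the hinge at the top edge, so the moment about the hinge is M = F × 1.02278 = 51.0044 × 1.02278 = 52.1663 kN·m.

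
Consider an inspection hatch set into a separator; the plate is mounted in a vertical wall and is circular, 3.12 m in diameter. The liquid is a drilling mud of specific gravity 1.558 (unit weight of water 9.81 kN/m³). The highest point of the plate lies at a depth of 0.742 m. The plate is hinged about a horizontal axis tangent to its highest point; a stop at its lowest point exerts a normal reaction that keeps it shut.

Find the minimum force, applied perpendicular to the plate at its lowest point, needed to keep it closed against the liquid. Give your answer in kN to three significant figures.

P ≈ 157 kN

γ = 1.558 × 9.81 = 15.28398 kN/m³.
The centroid is at the centre, 1.56 m below the top of the plate, so the centroid depth is h_c = 0.742 + 1.56 = 2.302 m.
A = π(1.56)² = 7.64538 m².
Resultant F = γ·h_c·A = 15.28398 × 2.302 × 7.64538 = 268.993 kN.
I_c = πr⁴/4 = π × 1.56⁴/4 = 4.65145 m⁴.
Centre of pressure: y_p = y_c + I_c/(y_c·A) = 2.302 + 4.65145/(2.302 × 7.64538) = 2.302 + 0.264292 = 2.56629 m along the plane.
The resultant acts 1.56 + 0.264292 = 1.82429 m (along the plate) below the hinge at the top edge, so the moment about the hinge is M = F × 1.82429 = 268.993 × 1.82429 = 490.721 kN·m.
A normal force at the bottom, 3.12 m from the hinge, must supply this moment: P = 490.721/3.12 = 157.282 kN.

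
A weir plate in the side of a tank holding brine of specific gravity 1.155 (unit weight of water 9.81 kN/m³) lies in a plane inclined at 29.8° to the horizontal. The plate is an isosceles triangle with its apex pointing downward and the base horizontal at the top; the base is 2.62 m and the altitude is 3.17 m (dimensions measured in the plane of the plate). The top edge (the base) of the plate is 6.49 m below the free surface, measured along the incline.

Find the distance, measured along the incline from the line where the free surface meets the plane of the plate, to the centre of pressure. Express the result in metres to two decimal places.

γ = 1.155 × 9.81 = 11.33055 kN/m³.
Let θ = 29.8° be the plate's angle to the horizontal; measure y along the incline from where the plane meets the free surface. Vertical depth h = y·sinθ with sinθ = 0.496974.
With the apex down, the centroid sits h/3 = 3.17/3 = 1.05667 m below the base (the top edge), so y_c = 6.49 + 1.05667 = 7.54667 m and h_c = 7.54667 × 0.496974 = 3.7505 m.
A = ½ × 2.62 × 3.17 = 4.1527 m².
Resultant F = γ·h_c·A = 11.33055 × 3.7505 × 4.1527 = 176.47 kN.
I_c = b·h³/36 = 2.62 × 3.17³/36 = 2.31834 m⁴.
Centre of pressure: y_p = y_c + I_c/(y_c·A) = 7.54667 + 2.31834/(7.54667 × 4.1527) = 7.54667 + 0.0739761 = 7.62065 m along the plane.

y_p = 7.62 m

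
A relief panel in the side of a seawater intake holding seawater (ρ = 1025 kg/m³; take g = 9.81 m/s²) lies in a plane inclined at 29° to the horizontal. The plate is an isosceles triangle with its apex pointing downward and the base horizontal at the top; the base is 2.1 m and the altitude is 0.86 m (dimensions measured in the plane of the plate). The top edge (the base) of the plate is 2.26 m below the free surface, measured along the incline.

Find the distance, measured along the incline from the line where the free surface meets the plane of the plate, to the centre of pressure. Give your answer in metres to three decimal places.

y_p = 2.563 m

γ = ρg = 1025 × 9.81 / 1000 = 10.05525 kN/m³.
Let θ = 29° be the plate's angle to the horizontal; measure y along the incline from where the plane meets the free surface. Vertical depth h = y·sinθ with sinθ = 0.484810.
With the apex down, the centroid sits h/3 = 0.86/3 = 0.286667 m below the base (the top edge), so y_c = 2.26 + 0.286667 = 2.54667 m and h_c = 2.54667 × 0.484810 = 1.23465 m.
A = ½ × 2.1 × 0.86 = 0.903 m².
Resultant F = γ·h_c·A = 10.05525 × 1.23465 × 0.903 = 11.2105 kN.
I_c = b·h³/36 = 2.1 × 0.86³/36 = 0.0371033 m⁴.
Centre of pressure: y_p = y_c + I_c/(y_c·A) = 2.54667 + 0.0371033/(2.54667 × 0.903) = 2.54667 + 0.0161344 = 2.5628 m along the plane.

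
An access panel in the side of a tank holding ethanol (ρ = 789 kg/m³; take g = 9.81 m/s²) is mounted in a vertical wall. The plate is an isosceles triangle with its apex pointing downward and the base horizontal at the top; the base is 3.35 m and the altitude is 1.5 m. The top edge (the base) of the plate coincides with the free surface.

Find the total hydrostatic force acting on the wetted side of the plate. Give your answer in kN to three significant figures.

F ≈ 9.72 kN

γ = ρg = 789 × 9.81 / 1000 = 7.74009 kN/m³.
With the apex down, the centroid sits h/3 = 1.5/3 = 0.5 m below the base (the top edge), so the centroid depth is h_c = 0.5 m.
A = ½ × 3.35 × 1.5 = 2.5125 m².
Resultant F = γ·h_c·A = 7.74009 × 0.5 × 2.5125 = 9.72349 kN.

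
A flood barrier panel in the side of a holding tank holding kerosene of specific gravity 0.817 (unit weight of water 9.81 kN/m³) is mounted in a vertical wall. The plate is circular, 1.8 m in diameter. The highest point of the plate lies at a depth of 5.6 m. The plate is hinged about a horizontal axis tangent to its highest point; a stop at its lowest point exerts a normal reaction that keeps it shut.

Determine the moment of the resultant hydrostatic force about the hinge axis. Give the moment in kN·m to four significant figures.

γ = 0.817 × 9.81 = 8.01477 kN/m³.
The centroid is at the centre, 0.9 m below the top of the plate, so the centroid depth is h_c = 5.6 + 0.9 = 6.5 m.
A = π(0.9)² = 2.54469 m².
Resultant F = γ·h_c·A = 8.01477 × 6.5 × 2.54469 = 132.568 kN.
I_c = πr⁴/4 = π × 0.9⁴/4 = 0.5153 m⁴.
Centre of pressure: y_p = y_c + I_c/(y_c·A) = 6.5 + 0.5153/(6.5 × 2.54469) = 6.5 + 0.0311539 = 6.53115 m along the plane.
The resultant acts 0.9 + 0.0311539 = 0.931154 m (along the plate) below the hinge at the top edge, so the moment about the hinge is M = F × 0.931154 = 132.568 × 0.931154 = 123.441 kN·m.

M ≈ 123.4 kN·m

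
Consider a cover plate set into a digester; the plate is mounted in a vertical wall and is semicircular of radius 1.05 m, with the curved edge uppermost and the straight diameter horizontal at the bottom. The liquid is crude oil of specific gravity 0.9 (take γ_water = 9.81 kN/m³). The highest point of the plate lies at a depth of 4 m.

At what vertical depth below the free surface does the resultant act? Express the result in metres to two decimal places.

γ = 0.9 × 9.81 = 8.829 kN/m³.
The centroid lies 4r/(3π) = 0.445634 m above the diameter, so r − 4r/(3π) = 1.05 − 0.445634 = 0.604366 m below the topmost point, so the centroid depth is h_c = 4 + 0.604366 = 4.60437 m.
A = πr²/2 = π × 1.05²/2 = 1.7318 m².
Resultant F = γ·h_c·A = 8.829 × 4.60437 × 1.7318 = 70.4011 kN.
I_c = (π/8 − 8/(9π))·r⁴ = 0.109757 × 1.05⁴ = 0.13341 m⁴.
Centre of pressure: y_p = y_c + I_c/(y_c·A) = 4.60437 + 0.13341/(4.60437 × 1.7318) = 4.60437 + 0.0167309 = 4.6211 m along the plane.

h_p = 4.62 m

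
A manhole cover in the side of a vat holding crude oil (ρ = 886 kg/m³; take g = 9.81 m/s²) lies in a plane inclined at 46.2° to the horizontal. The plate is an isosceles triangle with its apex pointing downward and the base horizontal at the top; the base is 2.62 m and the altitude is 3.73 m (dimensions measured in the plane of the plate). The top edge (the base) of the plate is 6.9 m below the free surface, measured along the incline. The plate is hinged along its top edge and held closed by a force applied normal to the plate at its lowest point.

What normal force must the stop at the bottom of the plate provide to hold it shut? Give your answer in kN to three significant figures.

P ≈ 89.6 kN

γ = ρg = 886 × 9.81 / 1000 = 8.69166 kN/m³.
Let θ = 46.2° be the plate's angle to the horizontal; measure y along the incline from where the plane meets the free surface. Vertical depth h = y·sinθ with sinθ = 0.721760.
With the apex down, the centroid sits h/3 = 3.73/3 = 1.24333 m below the base (the top edge), so y_c = 6.9 + 1.24333 = 8.14333 m and h_c = 8.14333 × 0.721760 = 5.87753 m.
A = ½ × 2.62 × 3.73 = 4.8863 m².
Resultant F = γ·h_c·A = 8.69166 × 5.87753 × 4.8863 = 249.619 kN.
I_c = b·h³/36 = 2.62 × 3.73³/36 = 3.77681 m⁴.
Centre of pressure: y_p = y_c + I_c/(y_c·A) = 8.14333 + 3.77681/(8.14333 × 4.8863) = 8.14333 + 0.0949168 = 8.23825 m along the plane.
The resultant acts 1.24333 + 0.0949168 = 1.33825 m (along the plate) below the hinge at the top edge, so the moment about the hinge is M = F × 1.33825 = 249.619 × 1.33825 = 334.053 kN·m.
A normal force at the bottom, 3.73 m from the hinge, must supply this moment: P = 334.053/3.73 = 89.5584 kN.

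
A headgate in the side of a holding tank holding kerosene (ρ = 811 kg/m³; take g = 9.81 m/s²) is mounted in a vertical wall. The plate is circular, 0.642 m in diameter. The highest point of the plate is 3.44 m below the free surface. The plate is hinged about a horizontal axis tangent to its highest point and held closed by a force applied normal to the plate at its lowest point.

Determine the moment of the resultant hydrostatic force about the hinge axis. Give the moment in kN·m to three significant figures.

γ = ρg = 811 × 9.81 / 1000 = 7.95591 kN/m³.
The centroid is at the centre, 0.321 m below the top of the plate, so the centroid depth is h_c = 3.44 + 0.321 = 3.761 m.
A = π(0.321)² = 0.323713 m².
Resultant F = γ·h_c·A = 7.95591 × 3.761 × 0.323713 = 9.6862 kN.
I_c = πr⁴/4 = π × 0.321⁴/4 = 0.00833892 m⁴.
Centre of pressure: y_p = y_c + I_c/(y_c·A) = 3.761 + 0.00833892/(3.761 × 0.323713) = 3.761 + 0.0068493 = 3.76785 m along the plane.
The resultant acts 0.321 + 0.0068493 = 0.327849 m (along the plate) below the hinge at the top edge, so the moment about the hinge is M = F × 0.327849 = 9.6862 × 0.327849 = 3.17561 kN·m.

M ≈ 3.18 kN·m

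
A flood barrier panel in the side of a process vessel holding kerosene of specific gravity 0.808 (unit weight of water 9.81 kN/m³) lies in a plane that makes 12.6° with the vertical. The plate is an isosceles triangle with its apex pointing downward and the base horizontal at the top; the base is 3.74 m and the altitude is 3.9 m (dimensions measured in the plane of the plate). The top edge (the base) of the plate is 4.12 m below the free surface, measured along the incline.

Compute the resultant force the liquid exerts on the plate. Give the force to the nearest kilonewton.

F ≈ 306 kN

γ = 0.808 × 9.81 = 7.92648 kN/m³.
The plate makes 12.6° with the vertical, i.e. θ = 90° − 12.6° = 77.4° to the horizontal. Measuring y along the incline from the free-surface line, vertical depth h = y·sinθ with sinθ = 0.975917.
With the apex down, the centroid sits h/3 = 3.9/3 = 1.3 m below the base (the top edge), so y_c = 4.12 + 1.3 = 5.42 m and h_c = 5.42 × 0.975917 = 5.28947 m.
A = ½ × 3.74 × 3.9 = 7.293 m².
Resultant F = γ·h_c·A = 7.92648 × 5.28947 × 7.293 = 305.773 kN.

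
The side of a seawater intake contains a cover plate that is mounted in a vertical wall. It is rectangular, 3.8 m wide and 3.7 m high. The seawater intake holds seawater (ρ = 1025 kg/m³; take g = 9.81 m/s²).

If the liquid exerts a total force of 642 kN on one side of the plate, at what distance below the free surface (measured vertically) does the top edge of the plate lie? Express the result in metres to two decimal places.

γ = ρg = 1025 × 9.81 / 1000 = 10.05525 kN/m³.
A = 3.8 × 3.7 = 14.06 m².
From F = γ·h_c·A, the centroid depth is h_c = 642/(10.05525 × 14.06) = 4.54106 m.
The centroid lies 3.7/2 = 1.85 m below the top edge, so the top edge sits at h_top = 4.54106 − 1.85 = 2.69106 m below the surface.

d_top ≈ 2.69 m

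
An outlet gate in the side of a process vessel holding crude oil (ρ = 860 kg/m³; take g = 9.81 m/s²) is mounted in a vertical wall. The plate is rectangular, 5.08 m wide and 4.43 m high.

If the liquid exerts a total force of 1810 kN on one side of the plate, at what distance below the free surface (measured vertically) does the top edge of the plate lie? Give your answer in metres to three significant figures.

γ = ρg = 860 × 9.81 / 1000 = 8.4366 kN/m³.
A = 5.08 × 4.43 = 22.5044 m².
From F = γ·h_c·A, the centroid depth is h_c = 1810/(8.4366 × 22.5044) = 9.53331 m.
The centroid lies 4.43/2 = 2.215 m below the top edge, so the top edge sits at h_top = 9.53331 − 2.215 = 7.31831 m below the surface.

d_top ≈ 7.32 m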